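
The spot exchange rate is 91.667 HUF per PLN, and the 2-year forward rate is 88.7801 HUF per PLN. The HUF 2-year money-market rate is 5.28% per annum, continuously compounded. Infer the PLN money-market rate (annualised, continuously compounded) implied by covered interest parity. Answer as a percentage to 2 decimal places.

T = 2 years.
CIP gives F = S · g_HUF/g_PLN, so g_HUF/g_PLN = 88.7801/91.667 = 0.9685067.
The HUF side grows by e^(0.0528×2) = 1.1113772.
That pins the PLN growth at 1.1475163.
r = ln(1.1475163)/2 = 0.068800 → 6.88%.

6.88%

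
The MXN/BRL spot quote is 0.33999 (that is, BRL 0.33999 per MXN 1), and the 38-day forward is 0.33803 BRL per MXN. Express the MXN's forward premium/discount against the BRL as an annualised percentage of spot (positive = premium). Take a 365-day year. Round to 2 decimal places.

T = 38/365 years.
Period premium: (0.33803 − 0.33999)/0.33999 = -0.0057649.
Annualise by dividing by T: -0.0057649 / (38/365) = -0.055373 → -5.54%.

-5.54%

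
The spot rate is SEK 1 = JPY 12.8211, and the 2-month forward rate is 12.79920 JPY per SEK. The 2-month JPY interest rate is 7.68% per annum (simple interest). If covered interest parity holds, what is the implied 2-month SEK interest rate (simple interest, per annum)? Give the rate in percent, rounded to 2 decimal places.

8.72%

T = 2/12 years.
F/S = 12.7992/12.8211 = 0.9982919 = (growth of JPY) / (growth of SEK).
JPY growth factor: 1 + 0.0768×2/12 = 1.012800.
Hence g_SEK = 1.0145329.
r = (1.0145329 − 1)/(2/12) = 0.087197 → 8.72%.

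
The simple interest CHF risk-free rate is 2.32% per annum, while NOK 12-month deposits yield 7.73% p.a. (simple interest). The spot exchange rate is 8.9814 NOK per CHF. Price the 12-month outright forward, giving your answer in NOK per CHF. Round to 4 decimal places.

9.4563

T = 1 year.
Growth of 1 NOK over T: 1 + 0.0773×1 = 1.077300.
CHF growth factor: 1 + 0.0232×1 = 1.023200.
Forward (NOK per CHF) = 8.9814 × 1.077300 / 1.023200 = 9.456277.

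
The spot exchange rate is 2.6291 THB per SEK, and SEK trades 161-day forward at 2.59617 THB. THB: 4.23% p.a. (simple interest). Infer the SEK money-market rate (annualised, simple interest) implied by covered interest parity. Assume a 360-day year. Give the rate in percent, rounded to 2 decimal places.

T = 161/360 years.
By CIP, F/S equals the THB-to-SEK growth ratio: 2.59617/2.6291 = 0.9874748.
THB growth factor: 1 + 0.0423×161/360 = 1.0189175.
Hence g_SEK = 1.0318415.
(1.0318415 − 1)/T = 0.071198, i.e. 7.12%.

7.12%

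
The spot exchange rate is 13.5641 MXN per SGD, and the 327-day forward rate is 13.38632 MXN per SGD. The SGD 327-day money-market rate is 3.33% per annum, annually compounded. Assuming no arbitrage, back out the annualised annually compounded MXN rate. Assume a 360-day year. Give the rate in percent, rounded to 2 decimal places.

1.84%

T = 327/360 years.
F/S = 13.38632/13.5641 = 0.9868933 = (growth of MXN) / (growth of SGD).
SGD growth factor: (1 + 0.0333)^(327/360) = 1.0302019.
That pins the MXN growth at 1.0166994.
r = 1.0166994^(360/327) − 1 = 0.018400 → 1.84%.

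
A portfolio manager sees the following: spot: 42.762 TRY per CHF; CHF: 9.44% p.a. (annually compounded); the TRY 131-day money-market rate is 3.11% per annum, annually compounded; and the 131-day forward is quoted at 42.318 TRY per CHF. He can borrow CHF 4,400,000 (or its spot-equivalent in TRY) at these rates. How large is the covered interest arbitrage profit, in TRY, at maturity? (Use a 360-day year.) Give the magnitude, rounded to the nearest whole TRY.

T = 131/360 years.
Keep in CHF, deliver into the forward: 4,400,000·1.03336974427·42.318 = TRY 192,412,619.69.
Swap to TRY now, deposit: 4,400,000·42.762·1.01120686317 = TRY 190,261,402.68.
The quoted forward overvalues CHF, so borrow TRY, buy CHF at spot, deposit the CHF at 9.44%, and sell the proceeds forward at 42.318.
Arbitrage profit = |192,412,619.69 − 190,261,402.68| = TRY 2,151,217.

TRY 2,151,217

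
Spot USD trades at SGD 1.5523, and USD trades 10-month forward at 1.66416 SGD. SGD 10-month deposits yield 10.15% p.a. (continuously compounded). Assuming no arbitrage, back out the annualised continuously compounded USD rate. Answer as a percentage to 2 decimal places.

1.80%

T = 10/12 years.
CIP gives F = S · g_SGD/g_USD, so g_SGD/g_USD = 1.66416/1.5523 = 1.0720608.
SGD growth factor: e^(0.1015×10/12) = 1.0882635.
So the USD growth factor = 1.0151136.
Take logs: ln 1.0151136 / (10/12) = 0.018001, so 1.80%.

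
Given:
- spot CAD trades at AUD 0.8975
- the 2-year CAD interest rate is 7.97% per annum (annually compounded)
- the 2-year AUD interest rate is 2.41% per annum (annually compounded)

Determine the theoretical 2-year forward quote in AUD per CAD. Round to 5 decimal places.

T = 2 years.
Growth of 1 AUD over T: (1 + 0.0241)^2 = 1.0487808.
CAD growth factor: (1 + 0.0797)^2 = 1.1657521.
Forward (AUD per CAD) = 0.8975 × 1.0487808 / 1.1657521 = 0.8074451.

0.80745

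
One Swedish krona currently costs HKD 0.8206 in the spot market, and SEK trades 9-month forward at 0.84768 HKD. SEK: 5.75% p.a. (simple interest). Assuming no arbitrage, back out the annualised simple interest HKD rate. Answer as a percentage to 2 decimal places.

10.34%

T = 9/12 years.
By CIP, F/S equals the HKD-to-SEK growth ratio: 0.84768/0.8206 = 1.0330002.
The SEK side grows by 1 + 0.0575×9/12 = 1.043125.
So the HKD growth factor = 1.0775483.
r = (1.0775483 − 1)/(9/12) = 0.103398 → 10.34%.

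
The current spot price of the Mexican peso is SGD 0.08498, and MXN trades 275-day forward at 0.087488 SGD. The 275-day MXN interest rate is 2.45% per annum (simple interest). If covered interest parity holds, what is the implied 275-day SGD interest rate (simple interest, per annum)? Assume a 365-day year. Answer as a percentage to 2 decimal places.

6.44%

T = 275/365 years.
By CIP, F/S equals the SGD-to-MXN growth ratio: 0.087488/0.08498 = 1.0295128.
MXN growth factor: 1 + 0.0245×275/365 = 1.0184589.
So the SGD growth factor = 1.0485165.
r = (1.0485165 − 1)/(275/365) = 0.064395 → 6.44%.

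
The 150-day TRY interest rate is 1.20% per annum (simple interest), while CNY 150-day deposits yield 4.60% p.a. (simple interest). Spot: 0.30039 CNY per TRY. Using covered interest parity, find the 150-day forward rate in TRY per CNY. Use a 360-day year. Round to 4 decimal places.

3.2827

T = 150/360 years.
CNY growth factor: 1 + 0.0460×150/360 = 1.0191667.
TRY accumulates by 1 + 0.0120×150/360 = 1.005000.
Forward (CNY per TRY) = 0.30039 × 1.0191667 / 1.005000 = 0.3046244.
Invert for TRY per CNY: 1 / 0.3046244 = 3.2827.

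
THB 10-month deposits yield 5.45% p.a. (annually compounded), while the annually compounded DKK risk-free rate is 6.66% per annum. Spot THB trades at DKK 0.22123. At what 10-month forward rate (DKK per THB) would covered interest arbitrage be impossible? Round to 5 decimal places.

0.22334

T = 10/12 years.
Growth of 1 DKK over T: (1 + 0.0666)^(10/12) = 1.0551997.
THB accumulates by (1 + 0.0545)^(10/12) = 1.0452146.
So F = 0.22123 × 1.0551997 / 1.0452146 = 0.2233434 (DKK/THB).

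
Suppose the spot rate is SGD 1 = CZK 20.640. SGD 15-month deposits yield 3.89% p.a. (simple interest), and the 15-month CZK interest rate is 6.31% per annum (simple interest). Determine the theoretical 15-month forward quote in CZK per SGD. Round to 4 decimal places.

T = 15/12 years.
CZK accumulates by 1 + 0.0631×15/12 = 1.078875.
SGD accumulates by 1 + 0.0389×15/12 = 1.048625.
CIP: F = S · (grow CZK)/(grow SGD) = 20.64 × 1.078875/1.048625 = 21.235408 CZK per SGD.

21.2354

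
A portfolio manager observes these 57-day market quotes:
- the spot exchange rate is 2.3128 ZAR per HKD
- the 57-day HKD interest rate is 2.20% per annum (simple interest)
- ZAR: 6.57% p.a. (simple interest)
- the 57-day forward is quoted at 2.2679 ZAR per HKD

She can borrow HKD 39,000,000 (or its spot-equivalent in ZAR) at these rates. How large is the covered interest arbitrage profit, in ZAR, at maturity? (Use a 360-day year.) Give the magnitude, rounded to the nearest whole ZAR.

T = 57/360 years.
Keep in HKD, deliver into the forward: 39,000,000·1.0034833333·2.2679 = ZAR 88,756,194.21.
Swap to ZAR now, deposit: 39,000,000·2.3128·1.0104025 = ZAR 91,137,497.18.
The quoted forward undervalues HKD, so borrow HKD, convert to ZAR at spot, deposit the ZAR at 6.57%, and buy HKD forward at 2.2679 to cover the loan.
The gap between the two covered legs is ZAR 2,381,303.

ZAR 2,381,303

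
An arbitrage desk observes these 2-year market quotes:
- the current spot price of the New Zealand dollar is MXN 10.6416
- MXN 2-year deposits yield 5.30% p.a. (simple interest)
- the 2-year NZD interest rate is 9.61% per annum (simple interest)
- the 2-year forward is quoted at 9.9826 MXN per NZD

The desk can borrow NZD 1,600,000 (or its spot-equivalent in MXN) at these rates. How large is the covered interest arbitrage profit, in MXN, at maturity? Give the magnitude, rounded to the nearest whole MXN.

MXN 210,634

T = 2 years.
Invest the NZD and cover forward: 1,600,000 × 1.192200 × 9.9826 = MXN 19,042,009.15.
Convert at spot and invest in MXN: 1,600,000 × 10.6416 × 1.106000 = MXN 18,831,375.36.
The quoted forward overvalues NZD, so borrow MXN, buy NZD at spot, deposit the NZD at 9.61%, and sell the proceeds forward at 9.9826.
The gap between the two covered legs is MXN 210,634.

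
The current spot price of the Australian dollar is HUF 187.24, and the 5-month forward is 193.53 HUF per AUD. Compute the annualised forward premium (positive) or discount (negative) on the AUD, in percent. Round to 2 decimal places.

+8.06%

T = 5/12 years.
AUD trades forward at +3.35932% vs spot over the period.
Annualise by dividing by T: 0.0335932 / (5/12) = 0.080624 → 8.06%.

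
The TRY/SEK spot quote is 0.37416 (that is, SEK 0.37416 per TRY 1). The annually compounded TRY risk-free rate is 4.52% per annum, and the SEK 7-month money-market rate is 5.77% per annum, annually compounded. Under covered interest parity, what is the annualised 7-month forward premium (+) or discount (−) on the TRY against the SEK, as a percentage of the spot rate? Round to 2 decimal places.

+1.19%

T = 7/12 years.
CIP forward (SEK per TRY) = 0.37416 × 1.0332644/1.0261235 = 0.37676382.
(F − S)/S ÷ T = (0.37676382 − 0.37416)/0.37416/(7/12) = 0.011930 → 1.19%.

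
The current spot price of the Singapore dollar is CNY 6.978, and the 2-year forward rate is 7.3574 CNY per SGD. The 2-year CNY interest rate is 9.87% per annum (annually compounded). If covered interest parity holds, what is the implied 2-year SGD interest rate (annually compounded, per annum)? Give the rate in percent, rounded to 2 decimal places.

7.00%

T = 2 years.
CIP gives F = S · g_CNY/g_SGD, so g_CNY/g_SGD = 7.3574/6.978 = 1.0543709.
CNY growth factor: (1 + 0.0987)^2 = 1.2071417.
So the SGD growth factor = 1.1448928.
r = 1.1448928^(1/2) − 1 = 0.069997 → 7.00%.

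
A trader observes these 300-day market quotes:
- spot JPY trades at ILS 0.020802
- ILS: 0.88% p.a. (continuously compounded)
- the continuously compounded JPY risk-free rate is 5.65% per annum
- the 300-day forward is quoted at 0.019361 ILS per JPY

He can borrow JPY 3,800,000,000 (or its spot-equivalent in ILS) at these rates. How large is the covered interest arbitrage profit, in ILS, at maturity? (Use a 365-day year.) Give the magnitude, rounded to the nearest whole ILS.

ILS 2,552,489

T = 300/365 years.
Invest the JPY and cover forward: 3,800,000,000 × 1.0475335031 × 0.019361 = ILS 77,068,925.38.
Convert at spot and invest in ILS: 3,800,000,000 × 0.020802 × 1.0072590971 = ILS 79,621,414.20.
The quoted forward undervalues JPY, so borrow JPY, convert to ILS at spot, deposit the ILS at 0.88%, and buy JPY forward at 0.019361 to cover the loan.
The gap between the two covered legs is ILS 2,552,489.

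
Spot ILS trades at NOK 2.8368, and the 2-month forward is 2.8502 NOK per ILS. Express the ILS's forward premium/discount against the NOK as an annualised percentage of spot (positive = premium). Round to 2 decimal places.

+2.83%

T = 2/12 years.
(F − S)/S = (2.8502 − 2.8368)/2.8368 = 0.0047236.
Per annum: 0.0047236 / (2/12) = 0.028342 = 2.83%.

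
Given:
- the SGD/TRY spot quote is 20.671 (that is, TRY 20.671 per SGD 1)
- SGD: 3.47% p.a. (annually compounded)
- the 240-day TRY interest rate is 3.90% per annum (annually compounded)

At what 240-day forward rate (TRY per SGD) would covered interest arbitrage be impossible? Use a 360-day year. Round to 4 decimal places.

T = 240/360 years.
TRY accumulates by (1 + 0.0390)^(240/360) = 1.02583386.
SGD growth factor: (1 + 0.0347)^(240/360) = 1.02300157.
CIP: F = S · (grow TRY)/(grow SGD) = 20.671 × 1.02583386/1.02300157 = 20.728230 TRY per SGD.

20.7282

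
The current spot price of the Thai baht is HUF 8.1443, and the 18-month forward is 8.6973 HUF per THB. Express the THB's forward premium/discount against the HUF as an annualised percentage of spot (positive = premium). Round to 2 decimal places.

+4.53%

T = 18/12 years.
Period premium: (8.6973 − 8.1443)/8.1443 = 0.0679002.
Annualise by dividing by T: 0.0679002 / (18/12) = 0.045267 → 4.53%.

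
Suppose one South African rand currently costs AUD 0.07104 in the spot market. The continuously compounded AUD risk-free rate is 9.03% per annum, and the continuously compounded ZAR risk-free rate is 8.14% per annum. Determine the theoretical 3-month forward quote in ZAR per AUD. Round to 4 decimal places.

T = 3/12 years.
AUD growth factor: e^(0.0903×3/12) = 1.02283174.
ZAR accumulates by e^(0.0814×3/12) = 1.02055847.
So F = 0.07104 × 1.02283174 / 1.02055847 = 0.071198240 (AUD/ZAR).
Invert for ZAR per AUD: 1 / 0.071198240 = 14.0453.

14.0453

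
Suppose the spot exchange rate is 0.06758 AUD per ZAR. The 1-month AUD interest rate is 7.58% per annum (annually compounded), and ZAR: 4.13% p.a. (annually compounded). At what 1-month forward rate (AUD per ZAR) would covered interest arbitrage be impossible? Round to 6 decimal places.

T = 1/12 years.
Growth of 1 AUD over T: (1 + 0.0758)^(1/12) = 1.0061073.
Growth of 1 ZAR over T: (1 + 0.0413)^(1/12) = 1.0033782.
CIP: F = S · (grow AUD)/(grow ZAR) = 0.06758 × 1.0061073/1.0033782 = 0.06776381 AUD per ZAR.

0.067764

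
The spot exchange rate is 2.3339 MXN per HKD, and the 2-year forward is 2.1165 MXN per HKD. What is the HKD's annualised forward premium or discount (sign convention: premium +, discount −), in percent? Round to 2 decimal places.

-4.66%

T = 2 years.
(F − S)/S = (2.1165 − 2.3339)/2.3339 = -0.0931488.
Annualise by dividing by T: -0.0931488 / 2 = -0.046574 → -4.66%.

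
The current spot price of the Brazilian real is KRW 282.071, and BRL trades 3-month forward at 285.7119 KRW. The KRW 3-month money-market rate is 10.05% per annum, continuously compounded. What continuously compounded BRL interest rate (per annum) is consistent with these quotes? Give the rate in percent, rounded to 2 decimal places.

T = 3/12 years.
By CIP, F/S equals the KRW-to-BRL growth ratio: 285.7119/282.071 = 1.0129077.
The KRW side grows by e^(0.1005×3/12) = 1.0254433.
So the BRL growth factor = 1.0123759.
r = ln(1.0123759)/(3/12) = 0.049200 → 4.92%.

4.92%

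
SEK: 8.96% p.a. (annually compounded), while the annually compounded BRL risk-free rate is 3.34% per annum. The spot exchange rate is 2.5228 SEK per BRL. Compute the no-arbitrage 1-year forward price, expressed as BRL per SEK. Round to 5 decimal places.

T = 1 year.
Growth of 1 SEK over T: (1 + 0.0896)^1 = 1.089600.
BRL accumulates by (1 + 0.0334)^1 = 1.033400.
Forward (SEK per BRL) = 2.5228 × 1.089600 / 1.033400 = 2.659999.
Invert for BRL per SEK: 1 / 2.659999 = 0.37594.

0.37594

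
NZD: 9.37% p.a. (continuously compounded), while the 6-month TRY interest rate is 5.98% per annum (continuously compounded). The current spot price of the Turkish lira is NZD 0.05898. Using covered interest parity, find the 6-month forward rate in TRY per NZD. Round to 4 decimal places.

T = 6/12 years.
NZD growth factor: e^(0.0937×6/12) = 1.0479648.
TRY growth factor: e^(0.0598×6/12) = 1.03035149.
So F = 0.05898 × 1.0479648 / 1.03035149 = 0.059988232 (NZD/TRY).
Invert for TRY per NZD: 1 / 0.059988232 = 16.6699.

16.6699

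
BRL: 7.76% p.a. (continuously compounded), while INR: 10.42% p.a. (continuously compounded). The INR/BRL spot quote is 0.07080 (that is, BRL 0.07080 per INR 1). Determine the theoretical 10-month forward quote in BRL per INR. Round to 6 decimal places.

T = 10/12 years.
BRL growth factor: e^(0.0776×10/12) = 1.0668034.
INR accumulates by e^(0.1042×10/12) = 1.0907149.
CIP: F = S · (grow BRL)/(grow INR) = 0.0708 × 1.0668034/1.0907149 = 0.06924787 BRL per INR.

0.069248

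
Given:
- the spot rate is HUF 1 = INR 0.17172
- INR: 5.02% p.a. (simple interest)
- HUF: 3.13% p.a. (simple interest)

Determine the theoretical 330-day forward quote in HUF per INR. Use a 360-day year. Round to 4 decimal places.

5.7270

T = 330/360 years.
INR accumulates by 1 + 0.0502×330/360 = 1.0460167.
HUF growth factor: 1 + 0.0313×330/360 = 1.0286917.
Forward (INR per HUF) = 0.17172 × 1.0460167 / 1.0286917 = 0.1746121.
Invert for HUF per INR: 1 / 0.1746121 = 5.7270.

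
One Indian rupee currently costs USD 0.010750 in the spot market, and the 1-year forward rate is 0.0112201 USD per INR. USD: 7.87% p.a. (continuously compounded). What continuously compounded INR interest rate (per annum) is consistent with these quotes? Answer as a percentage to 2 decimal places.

T = 1 year.
By CIP, F/S equals the USD-to-INR growth ratio: 0.0112201/0.01075 = 1.0437302.
The USD side grows by e^(0.0787×1) = 1.0818797.
So the INR growth factor = 1.0365511.
r = ln(1.0365511)/1 = 0.035899 → 3.59%.

3.59%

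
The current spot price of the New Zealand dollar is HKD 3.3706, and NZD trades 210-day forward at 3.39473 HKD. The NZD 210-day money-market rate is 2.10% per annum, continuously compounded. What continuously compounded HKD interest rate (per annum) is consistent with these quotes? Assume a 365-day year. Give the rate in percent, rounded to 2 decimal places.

T = 210/365 years.
F/S = 3.39473/3.3706 = 1.0071590 = (growth of HKD) / (growth of NZD).
NZD growth factor: e^(0.0210×210/365) = 1.0121555.
Hence g_HKD = 1.0194015.
Take logs: ln 1.0194015 / (210/365) = 0.033399, so 3.34%.

3.34%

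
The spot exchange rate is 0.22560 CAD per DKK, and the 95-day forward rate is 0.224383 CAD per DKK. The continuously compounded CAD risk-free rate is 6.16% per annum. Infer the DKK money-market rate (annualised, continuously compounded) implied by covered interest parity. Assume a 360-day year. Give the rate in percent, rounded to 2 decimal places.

8.21%

T = 95/360 years.
CIP gives F = S · g_CAD/g_DKK, so g_CAD/g_DKK = 0.224383/0.2256 = 0.9946055.
The CAD side grows by e^(0.0616×95/360) = 1.0163884.
Hence g_DKK = 1.021901.
Take logs: ln 1.021901 / (95/360) = 0.082098, so 8.21%.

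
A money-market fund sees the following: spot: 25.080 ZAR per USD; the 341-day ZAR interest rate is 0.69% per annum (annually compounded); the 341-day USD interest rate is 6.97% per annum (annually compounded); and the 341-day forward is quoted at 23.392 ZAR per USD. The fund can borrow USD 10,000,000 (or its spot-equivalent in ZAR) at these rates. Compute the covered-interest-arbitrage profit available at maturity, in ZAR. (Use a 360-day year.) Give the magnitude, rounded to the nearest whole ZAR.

ZAR 3,102,901

T = 341/360 years.
Route A — deposit USD, sell forward: 10,000,000 × 1.06590282366 × 23.392 = ZAR 249,335,988.51.
Route B — convert at spot, deposit ZAR: 10,000,000 × 25.080 × 1.00653464614 = ZAR 252,438,889.25.
The quoted forward undervalues USD, so borrow USD, convert to ZAR at spot, deposit the ZAR at 0.69%, and buy USD forward at 23.392 to cover the loan.
Profit = 252,438,889.25 − 249,335,988.51 = ZAR 3,102,901.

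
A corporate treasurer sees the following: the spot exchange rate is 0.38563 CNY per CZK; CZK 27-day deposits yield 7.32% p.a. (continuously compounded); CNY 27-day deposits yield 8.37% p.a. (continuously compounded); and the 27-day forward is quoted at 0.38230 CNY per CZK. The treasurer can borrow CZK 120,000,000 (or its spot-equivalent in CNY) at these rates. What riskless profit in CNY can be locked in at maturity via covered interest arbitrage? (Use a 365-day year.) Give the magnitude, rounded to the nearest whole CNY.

T = 27/365 years.
Keep in CZK, deliver into the forward: 120,000,000·1.005429481·0.38230 = CNY 46,125,082.87.
Swap to CNY now, deposit: 120,000,000·0.38563·1.0062107138 = CNY 46,563,004.51.
The quoted forward undervalues CZK, so borrow CZK, convert to CNY at spot, deposit the CNY at 8.37%, and buy CZK forward at 0.38230 to cover the loan.
Profit = 46,563,004.51 − 46,125,082.87 = CNY 437,922.

CNY 437,922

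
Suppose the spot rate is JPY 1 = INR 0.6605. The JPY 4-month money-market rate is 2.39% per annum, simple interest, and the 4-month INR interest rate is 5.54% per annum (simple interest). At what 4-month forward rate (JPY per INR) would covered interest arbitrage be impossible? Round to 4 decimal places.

1.4984

T = 4/12 years.
INR growth factor: 1 + 0.0554×4/12 = 1.0184667.
JPY accumulates by 1 + 0.0239×4/12 = 1.0079667.
CIP: F = S · (grow INR)/(grow JPY) = 0.6605 × 1.0184667/1.0079667 = 0.6673804 INR per JPY.
Invert for JPY per INR: 1 / 0.6673804 = 1.4984.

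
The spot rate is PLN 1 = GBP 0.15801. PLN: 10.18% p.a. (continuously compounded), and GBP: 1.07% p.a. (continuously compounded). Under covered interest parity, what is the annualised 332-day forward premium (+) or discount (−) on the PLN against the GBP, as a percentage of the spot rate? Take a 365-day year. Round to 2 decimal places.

T = 332/365 years.
CIP forward (GBP per PLN) = 0.15801 × 1.0097801/1.0970186 = 0.14544453.
Annualised premium = (F − S)/S × (1/T) = (0.14544453 − 0.15801)/0.15801 ÷ (332/365) = -8.74%.

-8.74%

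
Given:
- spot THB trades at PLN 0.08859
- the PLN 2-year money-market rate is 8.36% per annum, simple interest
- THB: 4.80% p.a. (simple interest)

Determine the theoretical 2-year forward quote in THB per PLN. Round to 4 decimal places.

10.5994

T = 2 years.
Growth of 1 PLN over T: 1 + 0.0836×2 = 1.167200.
Growth of 1 THB over T: 1 + 0.0480×2 = 1.096000.
Forward (PLN per THB) = 0.08859 × 1.167200 / 1.096000 = 0.094345117.
Invert for THB per PLN: 1 / 0.094345117 = 10.5994.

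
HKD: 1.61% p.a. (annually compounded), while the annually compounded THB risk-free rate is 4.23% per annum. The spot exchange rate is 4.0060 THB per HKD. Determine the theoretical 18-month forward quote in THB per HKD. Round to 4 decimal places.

T = 18/12 years.
THB growth factor: (1 + 0.0423)^(18/12) = 1.0641163.
HKD accumulates by (1 + 0.0161)^(18/12) = 1.0242469.
CIP: F = S · (grow THB)/(grow HKD) = 4.006 × 1.0641163/1.0242469 = 4.161936 THB per HKD.

4.1619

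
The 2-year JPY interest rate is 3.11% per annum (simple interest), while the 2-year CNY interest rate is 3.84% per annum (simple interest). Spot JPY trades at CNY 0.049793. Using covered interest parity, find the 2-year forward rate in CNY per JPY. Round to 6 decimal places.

0.050477

T = 2 years.
CNY growth factor: 1 + 0.0384×2 = 1.076800.
JPY growth factor: 1 + 0.0311×2 = 1.062200.
So F = 0.049793 × 1.076800 / 1.062200 = 0.05047741 (CNY/JPY).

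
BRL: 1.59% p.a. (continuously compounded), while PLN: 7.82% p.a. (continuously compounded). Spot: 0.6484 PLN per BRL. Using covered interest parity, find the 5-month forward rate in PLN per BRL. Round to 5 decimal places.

0.66545

T = 5/12 years.
PLN accumulates by e^(0.0782×5/12) = 1.033120.
Growth of 1 BRL over T: e^(0.0159×5/12) = 1.006647.
Forward (PLN per BRL) = 0.6484 × 1.033120 / 1.006647 = 0.6654518.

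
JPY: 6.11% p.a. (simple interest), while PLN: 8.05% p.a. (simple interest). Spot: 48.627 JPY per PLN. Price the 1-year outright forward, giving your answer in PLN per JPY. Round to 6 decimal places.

T = 1 year.
JPY accumulates by 1 + 0.0611×1 = 1.061100.
PLN growth factor: 1 + 0.0805×1 = 1.080500.
So F = 48.627 × 1.061100 / 1.080500 = 47.75392 (JPY/PLN).
Invert for PLN per JPY: 1 / 47.75392 = 0.020941.

0.020941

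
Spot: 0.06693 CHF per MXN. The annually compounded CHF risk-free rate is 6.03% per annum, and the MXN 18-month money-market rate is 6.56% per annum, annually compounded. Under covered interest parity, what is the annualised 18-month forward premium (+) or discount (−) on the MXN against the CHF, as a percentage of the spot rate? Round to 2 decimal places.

T = 18/12 years.
CIP forward (CHF per MXN) = 0.06693 × 1.0918001/1.0999965 = 0.06643128.
Annualised premium = (F − S)/S × (1/T) = (0.06643128 − 0.06693)/0.06693 ÷ (18/12) = -0.50%.

-0.50%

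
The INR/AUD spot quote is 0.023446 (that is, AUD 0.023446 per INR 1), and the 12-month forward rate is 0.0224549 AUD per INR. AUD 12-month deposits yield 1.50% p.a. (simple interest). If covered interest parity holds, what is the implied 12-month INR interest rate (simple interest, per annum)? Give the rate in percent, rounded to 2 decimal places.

T = 1 year.
By CIP, F/S equals the AUD-to-INR growth ratio: 0.0224549/0.023446 = 0.9577284.
AUD growth factor: 1 + 0.0150×1 = 1.015000.
That pins the INR growth at 1.0597994.
(1.0597994 − 1)/T = 0.059799, i.e. 5.98%.

5.98%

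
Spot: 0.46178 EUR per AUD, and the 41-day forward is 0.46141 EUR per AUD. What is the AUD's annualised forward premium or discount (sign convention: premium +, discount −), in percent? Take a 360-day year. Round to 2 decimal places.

-0.70%

T = 41/360 years.
Period premium: (0.46141 − 0.46178)/0.46178 = -0.0008012.
×(1/T) gives -0.70% p.a.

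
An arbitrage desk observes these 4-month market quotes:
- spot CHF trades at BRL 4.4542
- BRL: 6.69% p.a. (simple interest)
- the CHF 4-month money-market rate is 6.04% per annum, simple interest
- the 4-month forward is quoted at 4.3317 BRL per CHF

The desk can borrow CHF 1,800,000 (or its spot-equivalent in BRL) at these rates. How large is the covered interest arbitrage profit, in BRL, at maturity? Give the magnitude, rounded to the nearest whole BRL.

T = 4/12 years.
Invest the CHF and cover forward: 1,800,000 × 1.020133333 × 4.3317 = BRL 7,954,040.81.
Convert at spot and invest in BRL: 1,800,000 × 4.4542 × 1.022300 = BRL 8,196,351.59.
The quoted forward undervalues CHF, so borrow CHF, convert to BRL at spot, deposit the BRL at 6.69%, and buy CHF forward at 4.3317 to cover the loan.
Profit = 8,196,351.59 − 7,954,040.81 = BRL 242,311.

BRL 242,311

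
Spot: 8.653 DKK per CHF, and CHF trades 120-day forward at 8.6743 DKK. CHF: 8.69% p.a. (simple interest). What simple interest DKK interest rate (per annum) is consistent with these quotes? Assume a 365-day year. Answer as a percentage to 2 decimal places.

9.46%

T = 120/365 years.
CIP gives F = S · g_DKK/g_CHF, so g_DKK/g_CHF = 8.6743/8.653 = 1.0024616.
CHF growth factor: 1 + 0.0869×120/365 = 1.0285699.
So the DKK growth factor = 1.0311018.
r = (1.0311018 − 1)/(120/365) = 0.094601 → 9.46%.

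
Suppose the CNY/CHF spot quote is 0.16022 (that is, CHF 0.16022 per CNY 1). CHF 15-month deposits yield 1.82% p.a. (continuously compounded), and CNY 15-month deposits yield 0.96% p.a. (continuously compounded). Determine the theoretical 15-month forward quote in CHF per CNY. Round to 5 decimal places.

0.16195

T = 15/12 years.
Growth of 1 CHF over T: e^(0.0182×15/12) = 1.0230108.
CNY growth factor: e^(0.0096×15/12) = 1.0120723.
So F = 0.16022 × 1.0230108 / 1.0120723 = 0.1619517 (CHF/CNY).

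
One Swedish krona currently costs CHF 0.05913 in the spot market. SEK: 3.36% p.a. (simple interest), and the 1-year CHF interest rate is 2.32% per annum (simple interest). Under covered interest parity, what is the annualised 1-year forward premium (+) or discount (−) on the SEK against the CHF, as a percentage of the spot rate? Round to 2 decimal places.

-1.01%

T = 1 year.
No-arbitrage forward: 0.05913 × 1.023200 / 1.033600 = 0.05853504 CHF/SEK.
(F − S)/S ÷ T = (0.05853504 − 0.05913)/0.05913/1 = -0.010062 → -1.01%.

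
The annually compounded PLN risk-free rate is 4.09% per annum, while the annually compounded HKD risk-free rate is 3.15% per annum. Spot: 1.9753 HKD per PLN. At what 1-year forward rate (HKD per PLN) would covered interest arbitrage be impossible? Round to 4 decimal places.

T = 1 year.
HKD growth factor: (1 + 0.0315)^1 = 1.031500.
Growth of 1 PLN over T: (1 + 0.0409)^1 = 1.040900.
CIP: F = S · (grow HKD)/(grow PLN) = 1.9753 × 1.031500/1.040900 = 1.957462 HKD per PLN.

1.9575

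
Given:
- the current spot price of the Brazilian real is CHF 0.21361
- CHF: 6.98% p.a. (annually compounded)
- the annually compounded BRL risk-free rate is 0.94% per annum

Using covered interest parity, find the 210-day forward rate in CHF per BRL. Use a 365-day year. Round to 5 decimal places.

0.22087

T = 210/365 years.
Growth of 1 CHF over T: (1 + 0.0698)^(210/365) = 1.0395827.
Growth of 1 BRL over T: (1 + 0.0094)^(210/365) = 1.0053975.
So F = 0.21361 × 1.0395827 / 1.0053975 = 0.2208731 (CHF/BRL).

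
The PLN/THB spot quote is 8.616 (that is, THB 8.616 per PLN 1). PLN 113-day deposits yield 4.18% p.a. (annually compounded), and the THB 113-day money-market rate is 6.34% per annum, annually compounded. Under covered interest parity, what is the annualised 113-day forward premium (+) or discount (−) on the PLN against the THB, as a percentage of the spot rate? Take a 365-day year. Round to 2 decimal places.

+2.06%

T = 113/365 years.
CIP forward (THB per PLN) = 8.616 × 1.0192131/1.0127584 = 8.670913.
(F − S)/S ÷ T = (8.670913 − 8.616)/8.616/(113/365) = 0.020587 → 2.06%.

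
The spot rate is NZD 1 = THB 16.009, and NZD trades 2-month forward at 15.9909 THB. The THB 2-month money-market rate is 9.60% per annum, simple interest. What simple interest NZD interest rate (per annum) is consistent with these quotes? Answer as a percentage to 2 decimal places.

10.29%

T = 2/12 years.
By CIP, F/S equals the THB-to-NZD growth ratio: 15.9909/16.009 = 0.9988694.
THB growth factor: 1 + 0.0960×2/12 = 1.016000.
So the NZD growth factor = 1.017150.
(1.017150 − 1)/T = 0.102900, i.e. 10.29%.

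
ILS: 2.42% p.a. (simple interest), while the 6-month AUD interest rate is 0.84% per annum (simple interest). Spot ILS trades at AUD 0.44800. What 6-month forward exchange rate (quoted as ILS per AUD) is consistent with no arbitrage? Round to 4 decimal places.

2.2497

T = 6/12 years.
Growth of 1 AUD over T: 1 + 0.0084×6/12 = 1.004200.
ILS accumulates by 1 + 0.0242×6/12 = 1.012100.
So F = 0.448 × 1.004200 / 1.012100 = 0.4445031 (AUD/ILS).
Invert for ILS per AUD: 1 / 0.4445031 = 2.2497.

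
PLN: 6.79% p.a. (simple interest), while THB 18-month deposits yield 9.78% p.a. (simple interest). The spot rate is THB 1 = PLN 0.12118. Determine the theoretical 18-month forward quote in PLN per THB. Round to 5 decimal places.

T = 18/12 years.
PLN accumulates by 1 + 0.0679×18/12 = 1.101850.
THB growth factor: 1 + 0.0978×18/12 = 1.146700.
CIP: F = S · (grow PLN)/(grow THB) = 0.12118 × 1.101850/1.146700 = 0.1164404 PLN per THB.

0.11644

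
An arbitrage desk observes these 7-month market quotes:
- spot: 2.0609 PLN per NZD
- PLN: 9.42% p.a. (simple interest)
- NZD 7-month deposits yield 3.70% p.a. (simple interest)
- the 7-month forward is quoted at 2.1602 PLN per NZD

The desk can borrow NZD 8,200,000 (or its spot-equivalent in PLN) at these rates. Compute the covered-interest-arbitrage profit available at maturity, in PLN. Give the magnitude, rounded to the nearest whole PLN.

T = 7/12 years.
Invest the NZD and cover forward: 8,200,000 × 1.0215833333 × 2.1602 = PLN 18,095,959.40.
Convert at spot and invest in PLN: 8,200,000 × 2.0609 × 1.054950 = PLN 17,828,000.93.
The quoted forward overvalues NZD, so borrow PLN, buy NZD at spot, deposit the NZD at 3.70%, and sell the proceeds forward at 2.1602.
The gap between the two covered legs is PLN 267,958.

PLN 267,958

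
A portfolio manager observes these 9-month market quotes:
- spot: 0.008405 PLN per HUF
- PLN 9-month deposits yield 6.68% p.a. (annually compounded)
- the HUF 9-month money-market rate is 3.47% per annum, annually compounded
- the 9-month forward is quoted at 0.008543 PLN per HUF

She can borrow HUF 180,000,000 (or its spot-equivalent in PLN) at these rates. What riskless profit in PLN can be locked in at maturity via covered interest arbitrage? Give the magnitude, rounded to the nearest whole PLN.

T = 9/12 years.
Keep in HUF, deliver into the forward: 180,000,000·1.025913718·0.008543 = PLN 1,577,588.56.
Swap to PLN now, deposit: 180,000,000·0.008405·1.049692889 = PLN 1,588,080.37.
The quoted forward undervalues HUF, so borrow HUF, convert to PLN at spot, deposit the PLN at 6.68%, and buy HUF forward at 0.008543 to cover the loan.
Profit = 1,588,080.37 − 1,577,588.56 = PLN 10,492.

PLN 10,492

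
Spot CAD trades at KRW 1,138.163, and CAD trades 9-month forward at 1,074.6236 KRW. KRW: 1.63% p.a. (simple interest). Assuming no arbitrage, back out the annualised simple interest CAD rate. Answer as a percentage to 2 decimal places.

T = 9/12 years.
By CIP, F/S equals the KRW-to-CAD growth ratio: 1074.6236/1138.163 = 0.9441737.
KRW growth factor: 1 + 0.0163×9/12 = 1.012225.
That pins the CAD growth at 1.072075.
(1.072075 − 1)/T = 0.096100, i.e. 9.61%.

9.61%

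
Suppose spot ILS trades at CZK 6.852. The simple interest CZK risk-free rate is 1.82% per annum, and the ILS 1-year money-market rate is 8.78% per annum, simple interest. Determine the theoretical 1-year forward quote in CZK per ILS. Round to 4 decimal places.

6.4136

T = 1 year.
CZK accumulates by 1 + 0.0182×1 = 1.018200.
ILS accumulates by 1 + 0.0878×1 = 1.087800.
CIP: F = S · (grow CZK)/(grow ILS) = 6.852 × 1.018200/1.087800 = 6.413593 CZK per ILS.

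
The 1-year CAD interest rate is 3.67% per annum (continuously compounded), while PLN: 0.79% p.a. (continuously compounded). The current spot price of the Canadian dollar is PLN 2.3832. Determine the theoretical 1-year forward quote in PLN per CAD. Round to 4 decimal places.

T = 1 year.
PLN growth factor: e^(0.0079×1) = 1.0079313.
Growth of 1 CAD over T: e^(0.0367×1) = 1.0373818.
CIP: F = S · (grow PLN)/(grow CAD) = 2.3832 × 1.0079313/1.0373818 = 2.315543 PLN per CAD.

2.3155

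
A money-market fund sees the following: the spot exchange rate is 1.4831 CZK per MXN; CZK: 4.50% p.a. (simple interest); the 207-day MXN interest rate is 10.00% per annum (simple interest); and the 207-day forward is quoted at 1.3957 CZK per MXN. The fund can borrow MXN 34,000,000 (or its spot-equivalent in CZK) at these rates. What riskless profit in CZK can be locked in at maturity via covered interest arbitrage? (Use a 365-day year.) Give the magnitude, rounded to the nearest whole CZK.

T = 207/365 years.
Invest the MXN and cover forward: 34,000,000 × 1.0567123288 × 1.3957 = CZK 50,145,015.51.
Convert at spot and invest in CZK: 34,000,000 × 1.4831 × 1.0255205479 = CZK 51,712,283.84.
The quoted forward undervalues MXN, so borrow MXN, convert to CZK at spot, deposit the CZK at 4.50%, and buy MXN forward at 1.3957 to cover the loan.
The gap between the two covered legs is CZK 1,567,268.

CZK 1,567,268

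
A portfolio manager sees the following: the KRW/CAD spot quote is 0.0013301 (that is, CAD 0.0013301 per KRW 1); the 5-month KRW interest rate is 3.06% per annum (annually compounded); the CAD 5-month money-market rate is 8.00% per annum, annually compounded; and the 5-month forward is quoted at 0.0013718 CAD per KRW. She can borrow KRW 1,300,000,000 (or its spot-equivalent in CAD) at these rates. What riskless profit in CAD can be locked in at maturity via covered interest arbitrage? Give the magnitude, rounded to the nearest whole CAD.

T = 5/12 years.
Keep in KRW, deliver into the forward: 1,300,000,000·1.012638008·0.0013718 = CAD 1,805,877.87.
Swap to CAD now, deposit: 1,300,000,000·0.0013301·1.03258679 = CAD 1,785,476.80.
The quoted forward overvalues KRW, so borrow CAD, buy KRW at spot, deposit the KRW at 3.06%, and sell the proceeds forward at 0.0013718.
Profit = 1,805,877.87 − 1,785,476.80 = CAD 20,401.

CAD 20,401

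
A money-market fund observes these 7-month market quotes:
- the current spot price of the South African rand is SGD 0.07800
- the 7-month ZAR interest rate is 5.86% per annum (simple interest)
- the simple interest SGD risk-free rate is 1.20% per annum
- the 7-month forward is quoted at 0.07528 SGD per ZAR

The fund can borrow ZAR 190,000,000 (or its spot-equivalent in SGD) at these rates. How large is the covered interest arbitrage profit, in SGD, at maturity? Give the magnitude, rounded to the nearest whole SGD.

SGD 131,609

T = 7/12 years.
Route A — deposit ZAR, sell forward: 190,000,000 × 1.0341833333 × 0.07528 = SGD 14,792,131.05.
Route B — convert at spot, deposit SGD: 190,000,000 × 0.07800 × 1.007000 = SGD 14,923,740.00.
The quoted forward undervalues ZAR, so borrow ZAR, convert to SGD at spot, deposit the SGD at 1.20%, and buy ZAR forward at 0.07528 to cover the loan.
Profit = 14,923,740.00 − 14,792,131.05 = SGD 131,609.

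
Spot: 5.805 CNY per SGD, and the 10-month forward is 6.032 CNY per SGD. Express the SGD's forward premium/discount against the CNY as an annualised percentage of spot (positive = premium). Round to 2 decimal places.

T = 10/12 years.
SGD trades forward at +3.91042% vs spot over the period.
Per annum: 0.0391042 / (10/12) = 0.046925 = 4.69%.

+4.69%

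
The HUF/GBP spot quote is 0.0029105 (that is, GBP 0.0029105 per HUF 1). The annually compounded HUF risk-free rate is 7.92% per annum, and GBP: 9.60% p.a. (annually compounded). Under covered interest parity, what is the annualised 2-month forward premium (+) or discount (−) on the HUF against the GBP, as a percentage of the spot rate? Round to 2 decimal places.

+1.55%

T = 2/12 years.
CIP forward (GBP per HUF) = 0.0029105 × 1.0153952/1.0127844 = 0.0029180028.
Annualised premium = (F − S)/S × (1/T) = (0.0029180028 − 0.0029105)/0.0029105 ÷ (2/12) = 1.55%.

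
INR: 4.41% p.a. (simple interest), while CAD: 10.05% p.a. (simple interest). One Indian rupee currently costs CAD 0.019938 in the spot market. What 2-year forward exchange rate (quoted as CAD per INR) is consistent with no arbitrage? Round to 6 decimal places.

T = 2 years.
CAD growth factor: 1 + 0.1005×2 = 1.201000.
INR accumulates by 1 + 0.0441×2 = 1.088200.
So F = 0.019938 × 1.201000 / 1.088200 = 0.02200472 (CAD/INR).

0.022005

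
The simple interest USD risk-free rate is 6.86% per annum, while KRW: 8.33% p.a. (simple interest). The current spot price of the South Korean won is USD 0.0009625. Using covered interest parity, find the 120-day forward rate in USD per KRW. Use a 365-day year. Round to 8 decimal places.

0.00095797

T = 120/365 years.
USD growth factor: 1 + 0.0686×120/365 = 1.0225534.
KRW accumulates by 1 + 0.0833×120/365 = 1.0273863.
So F = 0.0009625 × 1.0225534 / 1.0273863 = 0.0009579723 (USD/KRW).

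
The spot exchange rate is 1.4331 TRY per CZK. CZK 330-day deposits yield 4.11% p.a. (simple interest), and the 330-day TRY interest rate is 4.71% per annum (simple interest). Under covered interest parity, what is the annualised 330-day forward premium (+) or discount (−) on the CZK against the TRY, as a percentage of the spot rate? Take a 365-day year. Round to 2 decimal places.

T = 330/365 years.
No-arbitrage forward: 1.4331 × 1.0425836 / 1.0371589 = 1.4405956 TRY/CZK.
Annualised premium = (F − S)/S × (1/T) = (1.4405956 − 1.4331)/1.4331 ÷ (330/365) = 0.58%.

+0.58%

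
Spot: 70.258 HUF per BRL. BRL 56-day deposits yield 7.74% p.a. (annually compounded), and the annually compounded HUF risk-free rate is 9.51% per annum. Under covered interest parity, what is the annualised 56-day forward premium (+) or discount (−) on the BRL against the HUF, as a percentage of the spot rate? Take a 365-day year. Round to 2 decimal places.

T = 56/365 years.
CIP forward (HUF per BRL) = 70.258 × 1.0140356/1.0115036 = 70.433870.
Annualised premium = (F − S)/S × (1/T) = (70.433870 − 70.258)/70.258 ÷ (56/365) = 1.63%.

+1.63%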